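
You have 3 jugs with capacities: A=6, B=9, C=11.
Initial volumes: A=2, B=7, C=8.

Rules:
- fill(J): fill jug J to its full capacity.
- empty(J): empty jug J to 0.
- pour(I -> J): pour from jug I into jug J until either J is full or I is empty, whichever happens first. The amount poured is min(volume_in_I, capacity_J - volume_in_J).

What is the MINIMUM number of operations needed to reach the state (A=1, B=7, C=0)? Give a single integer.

BFS from (A=2, B=7, C=8). One shortest path:
  1. pour(B -> C) -> (A=2 B=4 C=11)
  2. pour(C -> A) -> (A=6 B=4 C=7)
  3. pour(A -> B) -> (A=1 B=9 C=7)
  4. empty(B) -> (A=1 B=0 C=7)
  5. pour(C -> B) -> (A=1 B=7 C=0)
Reached target in 5 moves.

Answer: 5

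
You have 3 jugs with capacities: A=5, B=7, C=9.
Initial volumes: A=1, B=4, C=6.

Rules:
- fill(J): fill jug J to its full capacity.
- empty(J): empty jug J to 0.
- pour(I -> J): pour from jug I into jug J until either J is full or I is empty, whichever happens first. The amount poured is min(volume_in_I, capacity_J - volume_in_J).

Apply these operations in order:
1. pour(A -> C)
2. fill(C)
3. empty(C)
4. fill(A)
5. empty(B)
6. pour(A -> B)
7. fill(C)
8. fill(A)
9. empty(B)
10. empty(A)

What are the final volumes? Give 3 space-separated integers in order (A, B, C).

Answer: 0 0 9

Derivation:
Step 1: pour(A -> C) -> (A=0 B=4 C=7)
Step 2: fill(C) -> (A=0 B=4 C=9)
Step 3: empty(C) -> (A=0 B=4 C=0)
Step 4: fill(A) -> (A=5 B=4 C=0)
Step 5: empty(B) -> (A=5 B=0 C=0)
Step 6: pour(A -> B) -> (A=0 B=5 C=0)
Step 7: fill(C) -> (A=0 B=5 C=9)
Step 8: fill(A) -> (A=5 B=5 C=9)
Step 9: empty(B) -> (A=5 B=0 C=9)
Step 10: empty(A) -> (A=0 B=0 C=9)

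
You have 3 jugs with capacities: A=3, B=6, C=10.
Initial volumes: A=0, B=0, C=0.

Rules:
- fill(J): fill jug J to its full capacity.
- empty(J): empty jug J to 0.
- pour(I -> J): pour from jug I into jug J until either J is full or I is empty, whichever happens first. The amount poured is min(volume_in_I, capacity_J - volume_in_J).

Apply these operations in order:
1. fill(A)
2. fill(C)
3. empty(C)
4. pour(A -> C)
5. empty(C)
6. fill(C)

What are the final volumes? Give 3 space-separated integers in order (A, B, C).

Step 1: fill(A) -> (A=3 B=0 C=0)
Step 2: fill(C) -> (A=3 B=0 C=10)
Step 3: empty(C) -> (A=3 B=0 C=0)
Step 4: pour(A -> C) -> (A=0 B=0 C=3)
Step 5: empty(C) -> (A=0 B=0 C=0)
Step 6: fill(C) -> (A=0 B=0 C=10)

Answer: 0 0 10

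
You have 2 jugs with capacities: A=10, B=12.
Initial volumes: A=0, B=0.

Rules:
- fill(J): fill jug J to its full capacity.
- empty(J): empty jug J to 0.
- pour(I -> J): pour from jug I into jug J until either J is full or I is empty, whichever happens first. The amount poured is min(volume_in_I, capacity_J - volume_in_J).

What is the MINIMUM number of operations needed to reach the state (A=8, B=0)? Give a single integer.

BFS from (A=0, B=0). One shortest path:
  1. fill(A) -> (A=10 B=0)
  2. pour(A -> B) -> (A=0 B=10)
  3. fill(A) -> (A=10 B=10)
  4. pour(A -> B) -> (A=8 B=12)
  5. empty(B) -> (A=8 B=0)
Reached target in 5 moves.

Answer: 5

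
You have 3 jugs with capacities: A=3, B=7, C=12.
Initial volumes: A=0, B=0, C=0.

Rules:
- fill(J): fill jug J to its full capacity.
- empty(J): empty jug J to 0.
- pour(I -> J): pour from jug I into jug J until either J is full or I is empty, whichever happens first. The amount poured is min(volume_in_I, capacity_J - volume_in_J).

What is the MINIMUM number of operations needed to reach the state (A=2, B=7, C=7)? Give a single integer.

Answer: 7

Derivation:
BFS from (A=0, B=0, C=0). One shortest path:
  1. fill(C) -> (A=0 B=0 C=12)
  2. pour(C -> A) -> (A=3 B=0 C=9)
  3. empty(A) -> (A=0 B=0 C=9)
  4. pour(C -> B) -> (A=0 B=7 C=2)
  5. pour(C -> A) -> (A=2 B=7 C=0)
  6. pour(B -> C) -> (A=2 B=0 C=7)
  7. fill(B) -> (A=2 B=7 C=7)
Reached target in 7 moves.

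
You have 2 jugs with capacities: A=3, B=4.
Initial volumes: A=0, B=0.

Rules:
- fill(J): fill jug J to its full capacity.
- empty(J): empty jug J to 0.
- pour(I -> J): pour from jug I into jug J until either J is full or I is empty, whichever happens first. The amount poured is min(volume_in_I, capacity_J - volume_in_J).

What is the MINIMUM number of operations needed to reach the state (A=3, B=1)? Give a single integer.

BFS from (A=0, B=0). One shortest path:
  1. fill(B) -> (A=0 B=4)
  2. pour(B -> A) -> (A=3 B=1)
Reached target in 2 moves.

Answer: 2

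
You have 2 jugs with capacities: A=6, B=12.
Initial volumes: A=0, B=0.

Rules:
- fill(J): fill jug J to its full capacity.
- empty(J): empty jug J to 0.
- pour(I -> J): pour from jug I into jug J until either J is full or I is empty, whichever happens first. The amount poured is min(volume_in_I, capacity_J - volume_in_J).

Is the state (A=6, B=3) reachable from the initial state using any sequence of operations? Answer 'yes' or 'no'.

Answer: no

Derivation:
BFS explored all 6 reachable states.
Reachable set includes: (0,0), (0,6), (0,12), (6,0), (6,6), (6,12)
Target (A=6, B=3) not in reachable set → no.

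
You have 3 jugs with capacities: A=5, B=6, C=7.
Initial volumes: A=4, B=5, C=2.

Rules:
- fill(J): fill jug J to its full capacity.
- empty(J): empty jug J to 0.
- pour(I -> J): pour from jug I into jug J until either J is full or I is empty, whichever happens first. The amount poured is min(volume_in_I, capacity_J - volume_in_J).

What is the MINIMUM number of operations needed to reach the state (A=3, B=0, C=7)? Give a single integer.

Answer: 3

Derivation:
BFS from (A=4, B=5, C=2). One shortest path:
  1. fill(C) -> (A=4 B=5 C=7)
  2. pour(A -> B) -> (A=3 B=6 C=7)
  3. empty(B) -> (A=3 B=0 C=7)
Reached target in 3 moves.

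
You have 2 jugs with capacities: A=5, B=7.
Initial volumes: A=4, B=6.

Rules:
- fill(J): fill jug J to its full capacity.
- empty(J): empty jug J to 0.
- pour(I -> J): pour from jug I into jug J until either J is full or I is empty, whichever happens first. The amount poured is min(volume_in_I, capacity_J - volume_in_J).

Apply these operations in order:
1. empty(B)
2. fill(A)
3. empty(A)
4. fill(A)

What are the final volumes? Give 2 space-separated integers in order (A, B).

Step 1: empty(B) -> (A=4 B=0)
Step 2: fill(A) -> (A=5 B=0)
Step 3: empty(A) -> (A=0 B=0)
Step 4: fill(A) -> (A=5 B=0)

Answer: 5 0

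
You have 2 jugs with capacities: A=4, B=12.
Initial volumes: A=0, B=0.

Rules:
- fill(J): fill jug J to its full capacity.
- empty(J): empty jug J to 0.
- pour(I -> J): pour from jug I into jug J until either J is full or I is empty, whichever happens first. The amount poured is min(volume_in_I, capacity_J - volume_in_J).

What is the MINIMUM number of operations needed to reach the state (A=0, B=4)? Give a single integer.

BFS from (A=0, B=0). One shortest path:
  1. fill(A) -> (A=4 B=0)
  2. pour(A -> B) -> (A=0 B=4)
Reached target in 2 moves.

Answer: 2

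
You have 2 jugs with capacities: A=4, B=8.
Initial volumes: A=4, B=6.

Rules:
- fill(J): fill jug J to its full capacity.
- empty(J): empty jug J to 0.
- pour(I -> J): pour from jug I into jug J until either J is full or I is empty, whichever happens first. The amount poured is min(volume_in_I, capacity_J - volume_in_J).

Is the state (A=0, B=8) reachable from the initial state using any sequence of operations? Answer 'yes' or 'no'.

Answer: yes

Derivation:
BFS from (A=4, B=6):
  1. empty(A) -> (A=0 B=6)
  2. fill(B) -> (A=0 B=8)
Target reached → yes.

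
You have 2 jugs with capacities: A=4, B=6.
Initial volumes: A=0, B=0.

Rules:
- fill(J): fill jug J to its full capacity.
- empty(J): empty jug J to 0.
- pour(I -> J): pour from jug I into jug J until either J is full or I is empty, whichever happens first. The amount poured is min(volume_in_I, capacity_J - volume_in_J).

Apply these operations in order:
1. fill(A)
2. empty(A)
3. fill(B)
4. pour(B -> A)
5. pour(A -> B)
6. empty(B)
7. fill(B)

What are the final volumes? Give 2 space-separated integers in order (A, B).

Step 1: fill(A) -> (A=4 B=0)
Step 2: empty(A) -> (A=0 B=0)
Step 3: fill(B) -> (A=0 B=6)
Step 4: pour(B -> A) -> (A=4 B=2)
Step 5: pour(A -> B) -> (A=0 B=6)
Step 6: empty(B) -> (A=0 B=0)
Step 7: fill(B) -> (A=0 B=6)

Answer: 0 6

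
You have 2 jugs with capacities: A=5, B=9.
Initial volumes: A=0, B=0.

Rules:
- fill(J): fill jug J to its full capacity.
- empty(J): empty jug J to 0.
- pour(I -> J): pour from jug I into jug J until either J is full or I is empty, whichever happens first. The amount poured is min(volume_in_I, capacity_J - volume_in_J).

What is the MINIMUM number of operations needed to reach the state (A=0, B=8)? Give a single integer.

BFS from (A=0, B=0). One shortest path:
  1. fill(B) -> (A=0 B=9)
  2. pour(B -> A) -> (A=5 B=4)
  3. empty(A) -> (A=0 B=4)
  4. pour(B -> A) -> (A=4 B=0)
  5. fill(B) -> (A=4 B=9)
  6. pour(B -> A) -> (A=5 B=8)
  7. empty(A) -> (A=0 B=8)
Reached target in 7 moves.

Answer: 7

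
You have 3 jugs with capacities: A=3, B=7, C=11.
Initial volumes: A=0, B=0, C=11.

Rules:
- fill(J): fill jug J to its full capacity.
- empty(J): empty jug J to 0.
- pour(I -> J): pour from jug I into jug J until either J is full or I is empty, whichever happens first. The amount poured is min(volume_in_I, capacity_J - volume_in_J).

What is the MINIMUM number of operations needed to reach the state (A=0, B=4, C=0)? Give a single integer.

Answer: 3

Derivation:
BFS from (A=0, B=0, C=11). One shortest path:
  1. pour(C -> B) -> (A=0 B=7 C=4)
  2. empty(B) -> (A=0 B=0 C=4)
  3. pour(C -> B) -> (A=0 B=4 C=0)
Reached target in 3 moves.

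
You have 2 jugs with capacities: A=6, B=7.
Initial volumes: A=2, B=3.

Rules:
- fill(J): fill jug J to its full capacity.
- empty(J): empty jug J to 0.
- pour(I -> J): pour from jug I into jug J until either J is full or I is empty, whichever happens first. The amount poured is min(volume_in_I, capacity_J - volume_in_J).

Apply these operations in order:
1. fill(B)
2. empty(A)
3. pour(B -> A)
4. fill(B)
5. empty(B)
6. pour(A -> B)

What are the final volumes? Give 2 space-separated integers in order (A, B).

Step 1: fill(B) -> (A=2 B=7)
Step 2: empty(A) -> (A=0 B=7)
Step 3: pour(B -> A) -> (A=6 B=1)
Step 4: fill(B) -> (A=6 B=7)
Step 5: empty(B) -> (A=6 B=0)
Step 6: pour(A -> B) -> (A=0 B=6)

Answer: 0 6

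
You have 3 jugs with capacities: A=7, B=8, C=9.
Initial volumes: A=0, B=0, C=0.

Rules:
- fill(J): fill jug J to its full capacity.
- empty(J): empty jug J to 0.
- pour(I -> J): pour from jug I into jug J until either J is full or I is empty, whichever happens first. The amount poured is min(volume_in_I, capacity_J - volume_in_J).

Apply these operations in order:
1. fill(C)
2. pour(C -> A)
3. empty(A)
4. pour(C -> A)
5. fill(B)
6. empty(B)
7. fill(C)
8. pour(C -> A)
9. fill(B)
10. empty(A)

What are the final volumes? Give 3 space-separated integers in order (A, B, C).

Answer: 0 8 4

Derivation:
Step 1: fill(C) -> (A=0 B=0 C=9)
Step 2: pour(C -> A) -> (A=7 B=0 C=2)
Step 3: empty(A) -> (A=0 B=0 C=2)
Step 4: pour(C -> A) -> (A=2 B=0 C=0)
Step 5: fill(B) -> (A=2 B=8 C=0)
Step 6: empty(B) -> (A=2 B=0 C=0)
Step 7: fill(C) -> (A=2 B=0 C=9)
Step 8: pour(C -> A) -> (A=7 B=0 C=4)
Step 9: fill(B) -> (A=7 B=8 C=4)
Step 10: empty(A) -> (A=0 B=8 C=4)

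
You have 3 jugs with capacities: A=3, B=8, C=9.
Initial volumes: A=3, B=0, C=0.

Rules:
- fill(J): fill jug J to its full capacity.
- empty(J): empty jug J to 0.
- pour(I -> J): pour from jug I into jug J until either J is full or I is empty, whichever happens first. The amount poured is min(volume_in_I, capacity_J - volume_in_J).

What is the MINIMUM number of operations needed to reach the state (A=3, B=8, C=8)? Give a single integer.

BFS from (A=3, B=0, C=0). One shortest path:
  1. fill(B) -> (A=3 B=8 C=0)
  2. pour(B -> C) -> (A=3 B=0 C=8)
  3. fill(B) -> (A=3 B=8 C=8)
Reached target in 3 moves.

Answer: 3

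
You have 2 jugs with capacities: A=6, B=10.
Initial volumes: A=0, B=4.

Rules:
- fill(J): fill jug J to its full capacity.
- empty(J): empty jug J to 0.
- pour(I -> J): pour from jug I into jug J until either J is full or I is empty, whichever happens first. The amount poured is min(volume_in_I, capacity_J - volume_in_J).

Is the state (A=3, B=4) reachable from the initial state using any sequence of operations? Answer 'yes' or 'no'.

BFS explored all 16 reachable states.
Reachable set includes: (0,0), (0,2), (0,4), (0,6), (0,8), (0,10), (2,0), (2,10), (4,0), (4,10), (6,0), (6,2) ...
Target (A=3, B=4) not in reachable set → no.

Answer: no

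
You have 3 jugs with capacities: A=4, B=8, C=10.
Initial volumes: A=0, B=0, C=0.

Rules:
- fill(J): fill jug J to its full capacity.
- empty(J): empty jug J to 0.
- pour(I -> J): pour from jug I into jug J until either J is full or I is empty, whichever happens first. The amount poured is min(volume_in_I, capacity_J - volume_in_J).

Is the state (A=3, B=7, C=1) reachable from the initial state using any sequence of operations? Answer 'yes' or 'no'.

BFS explored all 78 reachable states.
Reachable set includes: (0,0,0), (0,0,2), (0,0,4), (0,0,6), (0,0,8), (0,0,10), (0,2,0), (0,2,2), (0,2,4), (0,2,6), (0,2,8), (0,2,10) ...
Target (A=3, B=7, C=1) not in reachable set → no.

Answer: no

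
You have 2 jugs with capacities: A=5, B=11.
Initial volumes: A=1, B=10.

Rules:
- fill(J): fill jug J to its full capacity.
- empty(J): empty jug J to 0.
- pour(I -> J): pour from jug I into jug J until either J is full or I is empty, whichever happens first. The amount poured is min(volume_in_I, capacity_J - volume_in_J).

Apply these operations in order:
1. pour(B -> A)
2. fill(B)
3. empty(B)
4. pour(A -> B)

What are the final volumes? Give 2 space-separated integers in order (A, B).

Answer: 0 5

Derivation:
Step 1: pour(B -> A) -> (A=5 B=6)
Step 2: fill(B) -> (A=5 B=11)
Step 3: empty(B) -> (A=5 B=0)
Step 4: pour(A -> B) -> (A=0 B=5)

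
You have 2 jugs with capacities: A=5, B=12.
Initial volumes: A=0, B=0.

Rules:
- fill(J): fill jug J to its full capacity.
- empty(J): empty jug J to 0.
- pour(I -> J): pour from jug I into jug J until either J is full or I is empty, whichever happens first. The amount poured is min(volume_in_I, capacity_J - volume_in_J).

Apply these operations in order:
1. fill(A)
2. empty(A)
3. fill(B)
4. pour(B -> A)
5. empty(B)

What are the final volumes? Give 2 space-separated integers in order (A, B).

Step 1: fill(A) -> (A=5 B=0)
Step 2: empty(A) -> (A=0 B=0)
Step 3: fill(B) -> (A=0 B=12)
Step 4: pour(B -> A) -> (A=5 B=7)
Step 5: empty(B) -> (A=5 B=0)

Answer: 5 0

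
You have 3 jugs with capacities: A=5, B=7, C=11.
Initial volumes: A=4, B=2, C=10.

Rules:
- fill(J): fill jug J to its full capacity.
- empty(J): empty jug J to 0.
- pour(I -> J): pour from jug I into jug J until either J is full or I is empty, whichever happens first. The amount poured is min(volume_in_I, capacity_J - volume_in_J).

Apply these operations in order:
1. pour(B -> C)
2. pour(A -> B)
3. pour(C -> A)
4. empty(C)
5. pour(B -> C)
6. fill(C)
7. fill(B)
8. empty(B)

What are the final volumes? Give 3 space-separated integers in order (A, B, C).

Step 1: pour(B -> C) -> (A=4 B=1 C=11)
Step 2: pour(A -> B) -> (A=0 B=5 C=11)
Step 3: pour(C -> A) -> (A=5 B=5 C=6)
Step 4: empty(C) -> (A=5 B=5 C=0)
Step 5: pour(B -> C) -> (A=5 B=0 C=5)
Step 6: fill(C) -> (A=5 B=0 C=11)
Step 7: fill(B) -> (A=5 B=7 C=11)
Step 8: empty(B) -> (A=5 B=0 C=11)

Answer: 5 0 11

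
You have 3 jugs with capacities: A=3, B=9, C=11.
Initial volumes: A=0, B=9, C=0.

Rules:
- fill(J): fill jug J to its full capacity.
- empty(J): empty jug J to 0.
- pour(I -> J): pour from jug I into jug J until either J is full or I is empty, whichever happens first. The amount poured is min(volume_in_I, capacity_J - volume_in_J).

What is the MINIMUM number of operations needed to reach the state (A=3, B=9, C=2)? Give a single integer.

Answer: 4

Derivation:
BFS from (A=0, B=9, C=0). One shortest path:
  1. fill(A) -> (A=3 B=9 C=0)
  2. empty(B) -> (A=3 B=0 C=0)
  3. fill(C) -> (A=3 B=0 C=11)
  4. pour(C -> B) -> (A=3 B=9 C=2)
Reached target in 4 moves.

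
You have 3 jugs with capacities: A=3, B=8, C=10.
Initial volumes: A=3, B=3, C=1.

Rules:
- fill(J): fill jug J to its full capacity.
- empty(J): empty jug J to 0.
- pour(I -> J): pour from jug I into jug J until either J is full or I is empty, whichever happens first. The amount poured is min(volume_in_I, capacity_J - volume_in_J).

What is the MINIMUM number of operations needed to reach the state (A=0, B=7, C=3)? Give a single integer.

Answer: 4

Derivation:
BFS from (A=3, B=3, C=1). One shortest path:
  1. pour(A -> B) -> (A=0 B=6 C=1)
  2. fill(A) -> (A=3 B=6 C=1)
  3. pour(C -> B) -> (A=3 B=7 C=0)
  4. pour(A -> C) -> (A=0 B=7 C=3)
Reached target in 4 moves.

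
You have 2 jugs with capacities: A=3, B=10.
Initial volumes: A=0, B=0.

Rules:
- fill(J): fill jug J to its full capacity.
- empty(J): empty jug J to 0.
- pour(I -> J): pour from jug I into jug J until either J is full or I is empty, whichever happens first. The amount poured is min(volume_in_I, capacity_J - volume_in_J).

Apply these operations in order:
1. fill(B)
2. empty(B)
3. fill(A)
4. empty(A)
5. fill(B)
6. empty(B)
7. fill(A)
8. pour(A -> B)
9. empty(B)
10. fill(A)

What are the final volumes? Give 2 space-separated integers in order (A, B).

Answer: 3 0

Derivation:
Step 1: fill(B) -> (A=0 B=10)
Step 2: empty(B) -> (A=0 B=0)
Step 3: fill(A) -> (A=3 B=0)
Step 4: empty(A) -> (A=0 B=0)
Step 5: fill(B) -> (A=0 B=10)
Step 6: empty(B) -> (A=0 B=0)
Step 7: fill(A) -> (A=3 B=0)
Step 8: pour(A -> B) -> (A=0 B=3)
Step 9: empty(B) -> (A=0 B=0)
Step 10: fill(A) -> (A=3 B=0)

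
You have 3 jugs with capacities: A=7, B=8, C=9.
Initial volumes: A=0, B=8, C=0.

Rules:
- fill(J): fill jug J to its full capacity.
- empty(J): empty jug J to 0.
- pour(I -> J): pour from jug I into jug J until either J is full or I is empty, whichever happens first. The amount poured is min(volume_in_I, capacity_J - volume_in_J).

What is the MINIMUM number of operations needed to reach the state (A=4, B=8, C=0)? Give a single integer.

BFS from (A=0, B=8, C=0). One shortest path:
  1. fill(C) -> (A=0 B=8 C=9)
  2. pour(C -> A) -> (A=7 B=8 C=2)
  3. empty(A) -> (A=0 B=8 C=2)
  4. pour(C -> A) -> (A=2 B=8 C=0)
  5. fill(C) -> (A=2 B=8 C=9)
  6. pour(C -> A) -> (A=7 B=8 C=4)
  7. empty(A) -> (A=0 B=8 C=4)
  8. pour(C -> A) -> (A=4 B=8 C=0)
Reached target in 8 moves.

Answer: 8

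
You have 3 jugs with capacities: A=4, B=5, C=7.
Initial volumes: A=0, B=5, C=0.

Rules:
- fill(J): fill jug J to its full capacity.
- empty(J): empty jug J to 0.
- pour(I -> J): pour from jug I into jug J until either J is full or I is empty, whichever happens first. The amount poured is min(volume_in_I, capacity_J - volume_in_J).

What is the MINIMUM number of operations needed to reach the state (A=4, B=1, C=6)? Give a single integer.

Answer: 6

Derivation:
BFS from (A=0, B=5, C=0). One shortest path:
  1. fill(A) -> (A=4 B=5 C=0)
  2. empty(B) -> (A=4 B=0 C=0)
  3. fill(C) -> (A=4 B=0 C=7)
  4. pour(A -> B) -> (A=0 B=4 C=7)
  5. pour(C -> B) -> (A=0 B=5 C=6)
  6. pour(B -> A) -> (A=4 B=1 C=6)
Reached target in 6 moves.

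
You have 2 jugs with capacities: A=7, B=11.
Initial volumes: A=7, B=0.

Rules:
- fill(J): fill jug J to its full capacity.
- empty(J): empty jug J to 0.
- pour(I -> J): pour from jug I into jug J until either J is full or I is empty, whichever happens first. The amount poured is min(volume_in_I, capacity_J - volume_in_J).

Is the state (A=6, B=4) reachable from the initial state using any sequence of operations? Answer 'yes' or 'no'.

Answer: no

Derivation:
BFS explored all 36 reachable states.
Reachable set includes: (0,0), (0,1), (0,2), (0,3), (0,4), (0,5), (0,6), (0,7), (0,8), (0,9), (0,10), (0,11) ...
Target (A=6, B=4) not in reachable set → no.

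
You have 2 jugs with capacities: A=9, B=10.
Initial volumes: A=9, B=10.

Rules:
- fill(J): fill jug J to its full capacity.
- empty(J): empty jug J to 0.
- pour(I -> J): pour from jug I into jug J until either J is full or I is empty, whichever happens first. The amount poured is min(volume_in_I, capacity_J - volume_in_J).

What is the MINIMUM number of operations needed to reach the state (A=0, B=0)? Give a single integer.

Answer: 2

Derivation:
BFS from (A=9, B=10). One shortest path:
  1. empty(A) -> (A=0 B=10)
  2. empty(B) -> (A=0 B=0)
Reached target in 2 moves.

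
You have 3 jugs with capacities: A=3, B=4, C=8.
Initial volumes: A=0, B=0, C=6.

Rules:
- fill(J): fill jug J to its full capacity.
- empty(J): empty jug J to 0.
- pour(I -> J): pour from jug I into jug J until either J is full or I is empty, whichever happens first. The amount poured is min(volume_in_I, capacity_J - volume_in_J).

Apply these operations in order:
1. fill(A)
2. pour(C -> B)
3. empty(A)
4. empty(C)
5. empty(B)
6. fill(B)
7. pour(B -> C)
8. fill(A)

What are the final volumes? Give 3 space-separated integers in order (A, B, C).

Step 1: fill(A) -> (A=3 B=0 C=6)
Step 2: pour(C -> B) -> (A=3 B=4 C=2)
Step 3: empty(A) -> (A=0 B=4 C=2)
Step 4: empty(C) -> (A=0 B=4 C=0)
Step 5: empty(B) -> (A=0 B=0 C=0)
Step 6: fill(B) -> (A=0 B=4 C=0)
Step 7: pour(B -> C) -> (A=0 B=0 C=4)
Step 8: fill(A) -> (A=3 B=0 C=4)

Answer: 3 0 4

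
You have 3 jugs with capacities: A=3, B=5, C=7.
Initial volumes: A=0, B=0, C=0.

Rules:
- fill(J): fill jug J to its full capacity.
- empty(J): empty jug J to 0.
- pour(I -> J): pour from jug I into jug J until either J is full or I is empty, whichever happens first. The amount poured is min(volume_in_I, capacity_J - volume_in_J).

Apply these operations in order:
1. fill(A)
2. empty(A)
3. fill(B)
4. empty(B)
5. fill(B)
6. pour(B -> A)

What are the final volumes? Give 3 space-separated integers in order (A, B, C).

Answer: 3 2 0

Derivation:
Step 1: fill(A) -> (A=3 B=0 C=0)
Step 2: empty(A) -> (A=0 B=0 C=0)
Step 3: fill(B) -> (A=0 B=5 C=0)
Step 4: empty(B) -> (A=0 B=0 C=0)
Step 5: fill(B) -> (A=0 B=5 C=0)
Step 6: pour(B -> A) -> (A=3 B=2 C=0)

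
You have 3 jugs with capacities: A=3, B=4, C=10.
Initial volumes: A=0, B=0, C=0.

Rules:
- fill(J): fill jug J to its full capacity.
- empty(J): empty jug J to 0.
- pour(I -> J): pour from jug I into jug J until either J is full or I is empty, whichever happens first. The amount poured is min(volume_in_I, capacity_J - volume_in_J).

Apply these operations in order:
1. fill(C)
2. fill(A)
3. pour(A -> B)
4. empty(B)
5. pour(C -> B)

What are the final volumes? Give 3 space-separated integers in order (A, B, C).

Step 1: fill(C) -> (A=0 B=0 C=10)
Step 2: fill(A) -> (A=3 B=0 C=10)
Step 3: pour(A -> B) -> (A=0 B=3 C=10)
Step 4: empty(B) -> (A=0 B=0 C=10)
Step 5: pour(C -> B) -> (A=0 B=4 C=6)

Answer: 0 4 6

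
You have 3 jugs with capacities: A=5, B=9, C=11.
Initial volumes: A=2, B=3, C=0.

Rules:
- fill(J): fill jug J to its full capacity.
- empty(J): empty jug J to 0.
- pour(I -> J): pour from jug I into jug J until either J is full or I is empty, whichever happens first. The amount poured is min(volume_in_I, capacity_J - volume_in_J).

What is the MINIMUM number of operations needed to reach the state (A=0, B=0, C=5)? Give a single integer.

Answer: 2

Derivation:
BFS from (A=2, B=3, C=0). One shortest path:
  1. pour(A -> B) -> (A=0 B=5 C=0)
  2. pour(B -> C) -> (A=0 B=0 C=5)
Reached target in 2 moves.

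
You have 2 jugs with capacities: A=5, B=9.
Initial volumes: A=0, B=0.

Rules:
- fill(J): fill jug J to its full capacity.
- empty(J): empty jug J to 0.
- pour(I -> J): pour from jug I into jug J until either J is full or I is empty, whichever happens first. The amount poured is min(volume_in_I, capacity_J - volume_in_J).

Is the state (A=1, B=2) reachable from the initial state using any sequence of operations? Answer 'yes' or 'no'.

BFS explored all 28 reachable states.
Reachable set includes: (0,0), (0,1), (0,2), (0,3), (0,4), (0,5), (0,6), (0,7), (0,8), (0,9), (1,0), (1,9) ...
Target (A=1, B=2) not in reachable set → no.

Answer: no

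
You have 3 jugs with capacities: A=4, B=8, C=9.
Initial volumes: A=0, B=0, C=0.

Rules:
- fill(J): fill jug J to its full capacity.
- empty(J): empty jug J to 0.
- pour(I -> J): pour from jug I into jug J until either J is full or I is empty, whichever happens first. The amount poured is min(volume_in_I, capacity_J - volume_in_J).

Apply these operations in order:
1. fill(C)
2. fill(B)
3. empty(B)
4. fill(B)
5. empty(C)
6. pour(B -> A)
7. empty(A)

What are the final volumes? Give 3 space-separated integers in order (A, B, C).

Answer: 0 4 0

Derivation:
Step 1: fill(C) -> (A=0 B=0 C=9)
Step 2: fill(B) -> (A=0 B=8 C=9)
Step 3: empty(B) -> (A=0 B=0 C=9)
Step 4: fill(B) -> (A=0 B=8 C=9)
Step 5: empty(C) -> (A=0 B=8 C=0)
Step 6: pour(B -> A) -> (A=4 B=4 C=0)
Step 7: empty(A) -> (A=0 B=4 C=0)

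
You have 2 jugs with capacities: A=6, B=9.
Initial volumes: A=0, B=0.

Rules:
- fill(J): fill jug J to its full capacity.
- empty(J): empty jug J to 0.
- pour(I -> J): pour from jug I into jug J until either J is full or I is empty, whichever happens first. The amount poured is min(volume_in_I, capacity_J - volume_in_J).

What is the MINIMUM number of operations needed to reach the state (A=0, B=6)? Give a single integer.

BFS from (A=0, B=0). One shortest path:
  1. fill(A) -> (A=6 B=0)
  2. pour(A -> B) -> (A=0 B=6)
Reached target in 2 moves.

Answer: 2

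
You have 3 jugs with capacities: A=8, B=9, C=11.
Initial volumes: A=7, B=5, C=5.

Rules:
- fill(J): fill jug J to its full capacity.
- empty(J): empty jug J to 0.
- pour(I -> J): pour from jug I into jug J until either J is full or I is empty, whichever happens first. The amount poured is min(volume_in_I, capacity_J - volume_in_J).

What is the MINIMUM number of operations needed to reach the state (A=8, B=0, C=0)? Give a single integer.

BFS from (A=7, B=5, C=5). One shortest path:
  1. fill(A) -> (A=8 B=5 C=5)
  2. empty(B) -> (A=8 B=0 C=5)
  3. empty(C) -> (A=8 B=0 C=0)
Reached target in 3 moves.

Answer: 3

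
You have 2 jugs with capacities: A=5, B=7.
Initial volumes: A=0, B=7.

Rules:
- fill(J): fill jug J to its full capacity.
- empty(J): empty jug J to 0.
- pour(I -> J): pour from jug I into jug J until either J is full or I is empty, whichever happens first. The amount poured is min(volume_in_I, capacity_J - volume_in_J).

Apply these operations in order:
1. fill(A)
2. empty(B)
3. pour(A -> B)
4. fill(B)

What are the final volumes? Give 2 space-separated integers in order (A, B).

Step 1: fill(A) -> (A=5 B=7)
Step 2: empty(B) -> (A=5 B=0)
Step 3: pour(A -> B) -> (A=0 B=5)
Step 4: fill(B) -> (A=0 B=7)

Answer: 0 7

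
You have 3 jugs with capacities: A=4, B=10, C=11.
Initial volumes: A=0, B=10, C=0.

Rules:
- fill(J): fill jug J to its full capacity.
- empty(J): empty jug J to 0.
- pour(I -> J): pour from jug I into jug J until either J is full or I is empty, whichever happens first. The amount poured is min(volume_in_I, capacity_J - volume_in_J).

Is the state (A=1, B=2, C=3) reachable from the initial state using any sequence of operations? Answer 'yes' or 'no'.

BFS explored all 390 reachable states.
Reachable set includes: (0,0,0), (0,0,1), (0,0,2), (0,0,3), (0,0,4), (0,0,5), (0,0,6), (0,0,7), (0,0,8), (0,0,9), (0,0,10), (0,0,11) ...
Target (A=1, B=2, C=3) not in reachable set → no.

Answer: no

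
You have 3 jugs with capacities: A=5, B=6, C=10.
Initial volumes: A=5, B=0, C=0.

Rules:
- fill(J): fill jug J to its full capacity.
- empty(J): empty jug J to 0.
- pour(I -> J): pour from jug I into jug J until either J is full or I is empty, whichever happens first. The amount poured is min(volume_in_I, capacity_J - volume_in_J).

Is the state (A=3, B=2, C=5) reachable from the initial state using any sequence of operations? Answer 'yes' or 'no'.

Answer: no

Derivation:
BFS explored all 282 reachable states.
Reachable set includes: (0,0,0), (0,0,1), (0,0,2), (0,0,3), (0,0,4), (0,0,5), (0,0,6), (0,0,7), (0,0,8), (0,0,9), (0,0,10), (0,1,0) ...
Target (A=3, B=2, C=5) not in reachable set → no.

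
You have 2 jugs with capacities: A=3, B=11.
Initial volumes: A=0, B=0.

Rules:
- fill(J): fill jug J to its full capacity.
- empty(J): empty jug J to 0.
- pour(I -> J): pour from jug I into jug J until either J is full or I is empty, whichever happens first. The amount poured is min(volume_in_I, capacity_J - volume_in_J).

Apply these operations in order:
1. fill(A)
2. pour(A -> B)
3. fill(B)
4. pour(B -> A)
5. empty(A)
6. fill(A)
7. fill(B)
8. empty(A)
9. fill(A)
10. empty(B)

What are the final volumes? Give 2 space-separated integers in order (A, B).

Step 1: fill(A) -> (A=3 B=0)
Step 2: pour(A -> B) -> (A=0 B=3)
Step 3: fill(B) -> (A=0 B=11)
Step 4: pour(B -> A) -> (A=3 B=8)
Step 5: empty(A) -> (A=0 B=8)
Step 6: fill(A) -> (A=3 B=8)
Step 7: fill(B) -> (A=3 B=11)
Step 8: empty(A) -> (A=0 B=11)
Step 9: fill(A) -> (A=3 B=11)
Step 10: empty(B) -> (A=3 B=0)

Answer: 3 0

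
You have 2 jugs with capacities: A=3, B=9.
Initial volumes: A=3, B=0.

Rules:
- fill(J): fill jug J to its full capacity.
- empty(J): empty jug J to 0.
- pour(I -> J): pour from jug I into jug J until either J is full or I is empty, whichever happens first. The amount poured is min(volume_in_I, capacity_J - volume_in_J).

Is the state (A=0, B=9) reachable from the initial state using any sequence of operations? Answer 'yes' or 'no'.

BFS from (A=3, B=0):
  1. empty(A) -> (A=0 B=0)
  2. fill(B) -> (A=0 B=9)
Target reached → yes.

Answer: yes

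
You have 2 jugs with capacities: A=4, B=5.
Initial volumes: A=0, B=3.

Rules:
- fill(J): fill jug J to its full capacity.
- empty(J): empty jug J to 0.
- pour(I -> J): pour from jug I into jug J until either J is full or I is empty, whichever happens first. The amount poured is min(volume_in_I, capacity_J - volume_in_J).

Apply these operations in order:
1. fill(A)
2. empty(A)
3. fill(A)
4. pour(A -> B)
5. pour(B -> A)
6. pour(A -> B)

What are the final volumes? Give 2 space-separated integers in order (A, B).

Step 1: fill(A) -> (A=4 B=3)
Step 2: empty(A) -> (A=0 B=3)
Step 3: fill(A) -> (A=4 B=3)
Step 4: pour(A -> B) -> (A=2 B=5)
Step 5: pour(B -> A) -> (A=4 B=3)
Step 6: pour(A -> B) -> (A=2 B=5)

Answer: 2 5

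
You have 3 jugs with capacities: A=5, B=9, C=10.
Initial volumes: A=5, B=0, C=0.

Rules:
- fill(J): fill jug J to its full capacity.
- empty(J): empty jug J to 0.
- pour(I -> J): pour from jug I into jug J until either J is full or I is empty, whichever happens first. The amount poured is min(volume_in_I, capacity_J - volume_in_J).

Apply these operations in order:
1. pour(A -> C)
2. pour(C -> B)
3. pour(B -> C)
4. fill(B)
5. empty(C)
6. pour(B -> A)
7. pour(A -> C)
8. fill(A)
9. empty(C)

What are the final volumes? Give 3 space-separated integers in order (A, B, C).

Answer: 5 4 0

Derivation:
Step 1: pour(A -> C) -> (A=0 B=0 C=5)
Step 2: pour(C -> B) -> (A=0 B=5 C=0)
Step 3: pour(B -> C) -> (A=0 B=0 C=5)
Step 4: fill(B) -> (A=0 B=9 C=5)
Step 5: empty(C) -> (A=0 B=9 C=0)
Step 6: pour(B -> A) -> (A=5 B=4 C=0)
Step 7: pour(A -> C) -> (A=0 B=4 C=5)
Step 8: fill(A) -> (A=5 B=4 C=5)
Step 9: empty(C) -> (A=5 B=4 C=0)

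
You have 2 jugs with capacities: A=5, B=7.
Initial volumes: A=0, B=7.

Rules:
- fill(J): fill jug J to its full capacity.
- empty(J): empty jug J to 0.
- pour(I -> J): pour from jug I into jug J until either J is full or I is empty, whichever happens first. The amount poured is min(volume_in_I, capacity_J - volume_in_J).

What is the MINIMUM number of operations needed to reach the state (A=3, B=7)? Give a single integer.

BFS from (A=0, B=7). One shortest path:
  1. fill(A) -> (A=5 B=7)
  2. empty(B) -> (A=5 B=0)
  3. pour(A -> B) -> (A=0 B=5)
  4. fill(A) -> (A=5 B=5)
  5. pour(A -> B) -> (A=3 B=7)
Reached target in 5 moves.

Answer: 5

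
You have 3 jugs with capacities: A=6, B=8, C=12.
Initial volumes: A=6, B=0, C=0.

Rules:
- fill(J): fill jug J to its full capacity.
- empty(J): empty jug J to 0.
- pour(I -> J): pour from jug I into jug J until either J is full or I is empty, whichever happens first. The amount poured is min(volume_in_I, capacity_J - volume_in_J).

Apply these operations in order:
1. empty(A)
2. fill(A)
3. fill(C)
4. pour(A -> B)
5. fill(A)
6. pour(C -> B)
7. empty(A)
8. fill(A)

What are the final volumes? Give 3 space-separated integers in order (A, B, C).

Answer: 6 8 10

Derivation:
Step 1: empty(A) -> (A=0 B=0 C=0)
Step 2: fill(A) -> (A=6 B=0 C=0)
Step 3: fill(C) -> (A=6 B=0 C=12)
Step 4: pour(A -> B) -> (A=0 B=6 C=12)
Step 5: fill(A) -> (A=6 B=6 C=12)
Step 6: pour(C -> B) -> (A=6 B=8 C=10)
Step 7: empty(A) -> (A=0 B=8 C=10)
Step 8: fill(A) -> (A=6 B=8 C=10)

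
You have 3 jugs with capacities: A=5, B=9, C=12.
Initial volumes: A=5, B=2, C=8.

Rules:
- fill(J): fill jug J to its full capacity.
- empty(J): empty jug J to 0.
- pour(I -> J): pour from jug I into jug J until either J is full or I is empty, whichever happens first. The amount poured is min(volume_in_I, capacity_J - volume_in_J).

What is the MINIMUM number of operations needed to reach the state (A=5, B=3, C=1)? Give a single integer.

BFS from (A=5, B=2, C=8). One shortest path:
  1. empty(B) -> (A=5 B=0 C=8)
  2. pour(A -> C) -> (A=1 B=0 C=12)
  3. pour(C -> B) -> (A=1 B=9 C=3)
  4. empty(B) -> (A=1 B=0 C=3)
  5. pour(C -> B) -> (A=1 B=3 C=0)
  6. pour(A -> C) -> (A=0 B=3 C=1)
  7. fill(A) -> (A=5 B=3 C=1)
Reached target in 7 moves.

Answer: 7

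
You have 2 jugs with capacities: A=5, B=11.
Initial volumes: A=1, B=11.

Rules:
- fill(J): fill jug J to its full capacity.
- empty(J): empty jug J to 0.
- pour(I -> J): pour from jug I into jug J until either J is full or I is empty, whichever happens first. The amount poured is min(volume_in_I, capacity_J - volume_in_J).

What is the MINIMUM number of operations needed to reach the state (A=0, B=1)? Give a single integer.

Answer: 2

Derivation:
BFS from (A=1, B=11). One shortest path:
  1. empty(B) -> (A=1 B=0)
  2. pour(A -> B) -> (A=0 B=1)
Reached target in 2 moves.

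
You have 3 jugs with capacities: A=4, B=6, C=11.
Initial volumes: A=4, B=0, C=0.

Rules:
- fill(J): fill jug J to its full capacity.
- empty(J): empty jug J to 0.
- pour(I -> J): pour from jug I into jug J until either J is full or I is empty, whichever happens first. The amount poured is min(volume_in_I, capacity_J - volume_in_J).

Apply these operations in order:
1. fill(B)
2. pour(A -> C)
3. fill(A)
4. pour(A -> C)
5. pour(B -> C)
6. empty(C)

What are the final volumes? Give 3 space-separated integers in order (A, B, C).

Answer: 0 3 0

Derivation:
Step 1: fill(B) -> (A=4 B=6 C=0)
Step 2: pour(A -> C) -> (A=0 B=6 C=4)
Step 3: fill(A) -> (A=4 B=6 C=4)
Step 4: pour(A -> C) -> (A=0 B=6 C=8)
Step 5: pour(B -> C) -> (A=0 B=3 C=11)
Step 6: empty(C) -> (A=0 B=3 C=0)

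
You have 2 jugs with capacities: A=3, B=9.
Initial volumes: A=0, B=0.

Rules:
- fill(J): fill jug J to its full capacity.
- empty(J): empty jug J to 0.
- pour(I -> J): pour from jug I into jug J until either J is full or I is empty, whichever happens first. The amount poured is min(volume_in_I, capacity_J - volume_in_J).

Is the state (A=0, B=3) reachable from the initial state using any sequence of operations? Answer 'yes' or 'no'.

BFS from (A=0, B=0):
  1. fill(A) -> (A=3 B=0)
  2. pour(A -> B) -> (A=0 B=3)
Target reached → yes.

Answer: yes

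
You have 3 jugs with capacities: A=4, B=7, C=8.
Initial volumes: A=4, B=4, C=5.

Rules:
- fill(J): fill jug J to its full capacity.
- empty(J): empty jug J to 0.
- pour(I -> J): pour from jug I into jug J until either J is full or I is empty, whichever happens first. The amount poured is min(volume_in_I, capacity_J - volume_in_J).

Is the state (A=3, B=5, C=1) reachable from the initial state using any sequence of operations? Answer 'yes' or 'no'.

Answer: no

Derivation:
BFS explored all 234 reachable states.
Reachable set includes: (0,0,0), (0,0,1), (0,0,2), (0,0,3), (0,0,4), (0,0,5), (0,0,6), (0,0,7), (0,0,8), (0,1,0), (0,1,1), (0,1,2) ...
Target (A=3, B=5, C=1) not in reachable set → no.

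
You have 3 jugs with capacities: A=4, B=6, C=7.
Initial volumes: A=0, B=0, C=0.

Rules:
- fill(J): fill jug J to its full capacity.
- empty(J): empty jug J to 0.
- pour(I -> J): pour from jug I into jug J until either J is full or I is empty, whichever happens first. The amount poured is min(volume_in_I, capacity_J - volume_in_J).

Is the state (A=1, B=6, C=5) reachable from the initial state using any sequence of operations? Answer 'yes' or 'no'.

BFS from (A=0, B=0, C=0):
  1. fill(A) -> (A=4 B=0 C=0)
  2. pour(A -> B) -> (A=0 B=4 C=0)
  3. fill(A) -> (A=4 B=4 C=0)
  4. pour(A -> C) -> (A=0 B=4 C=4)
  5. fill(A) -> (A=4 B=4 C=4)
  6. pour(A -> C) -> (A=1 B=4 C=7)
  7. pour(C -> B) -> (A=1 B=6 C=5)
Target reached → yes.

Answer: yes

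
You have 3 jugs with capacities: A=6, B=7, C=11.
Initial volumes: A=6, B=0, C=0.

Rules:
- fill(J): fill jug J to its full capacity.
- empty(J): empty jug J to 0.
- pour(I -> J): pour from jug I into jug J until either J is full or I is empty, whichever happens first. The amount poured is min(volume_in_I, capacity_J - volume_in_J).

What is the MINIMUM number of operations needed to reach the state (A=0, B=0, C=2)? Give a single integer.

Answer: 5

Derivation:
BFS from (A=6, B=0, C=0). One shortest path:
  1. fill(B) -> (A=6 B=7 C=0)
  2. pour(A -> C) -> (A=0 B=7 C=6)
  3. pour(B -> C) -> (A=0 B=2 C=11)
  4. empty(C) -> (A=0 B=2 C=0)
  5. pour(B -> C) -> (A=0 B=0 C=2)
Reached target in 5 moves.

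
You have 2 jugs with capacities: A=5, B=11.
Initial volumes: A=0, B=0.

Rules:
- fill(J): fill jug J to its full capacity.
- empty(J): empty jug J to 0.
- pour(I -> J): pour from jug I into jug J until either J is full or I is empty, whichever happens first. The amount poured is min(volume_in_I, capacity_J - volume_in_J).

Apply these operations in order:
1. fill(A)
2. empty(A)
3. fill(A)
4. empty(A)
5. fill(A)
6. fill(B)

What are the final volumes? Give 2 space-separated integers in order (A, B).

Step 1: fill(A) -> (A=5 B=0)
Step 2: empty(A) -> (A=0 B=0)
Step 3: fill(A) -> (A=5 B=0)
Step 4: empty(A) -> (A=0 B=0)
Step 5: fill(A) -> (A=5 B=0)
Step 6: fill(B) -> (A=5 B=11)

Answer: 5 11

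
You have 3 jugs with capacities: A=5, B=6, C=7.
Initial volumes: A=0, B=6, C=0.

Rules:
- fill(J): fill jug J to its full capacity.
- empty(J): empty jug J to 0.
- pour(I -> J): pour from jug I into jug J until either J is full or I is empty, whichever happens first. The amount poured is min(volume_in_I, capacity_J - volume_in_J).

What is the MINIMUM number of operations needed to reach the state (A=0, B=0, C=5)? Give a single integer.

BFS from (A=0, B=6, C=0). One shortest path:
  1. fill(A) -> (A=5 B=6 C=0)
  2. empty(B) -> (A=5 B=0 C=0)
  3. pour(A -> C) -> (A=0 B=0 C=5)
Reached target in 3 moves.

Answer: 3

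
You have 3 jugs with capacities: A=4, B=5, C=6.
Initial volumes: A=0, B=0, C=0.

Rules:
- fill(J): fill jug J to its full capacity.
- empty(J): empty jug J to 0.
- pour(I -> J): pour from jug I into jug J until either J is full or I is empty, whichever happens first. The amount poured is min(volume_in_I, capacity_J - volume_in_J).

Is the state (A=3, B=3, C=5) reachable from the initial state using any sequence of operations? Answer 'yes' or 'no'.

Answer: no

Derivation:
BFS explored all 150 reachable states.
Reachable set includes: (0,0,0), (0,0,1), (0,0,2), (0,0,3), (0,0,4), (0,0,5), (0,0,6), (0,1,0), (0,1,1), (0,1,2), (0,1,3), (0,1,4) ...
Target (A=3, B=3, C=5) not in reachable set → no.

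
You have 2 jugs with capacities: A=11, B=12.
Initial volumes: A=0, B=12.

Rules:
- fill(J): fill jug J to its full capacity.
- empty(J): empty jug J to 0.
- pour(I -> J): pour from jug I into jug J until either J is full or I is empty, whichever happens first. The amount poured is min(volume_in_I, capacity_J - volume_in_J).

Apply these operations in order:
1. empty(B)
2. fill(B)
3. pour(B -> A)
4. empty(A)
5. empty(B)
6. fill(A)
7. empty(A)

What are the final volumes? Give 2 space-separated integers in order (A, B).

Step 1: empty(B) -> (A=0 B=0)
Step 2: fill(B) -> (A=0 B=12)
Step 3: pour(B -> A) -> (A=11 B=1)
Step 4: empty(A) -> (A=0 B=1)
Step 5: empty(B) -> (A=0 B=0)
Step 6: fill(A) -> (A=11 B=0)
Step 7: empty(A) -> (A=0 B=0)

Answer: 0 0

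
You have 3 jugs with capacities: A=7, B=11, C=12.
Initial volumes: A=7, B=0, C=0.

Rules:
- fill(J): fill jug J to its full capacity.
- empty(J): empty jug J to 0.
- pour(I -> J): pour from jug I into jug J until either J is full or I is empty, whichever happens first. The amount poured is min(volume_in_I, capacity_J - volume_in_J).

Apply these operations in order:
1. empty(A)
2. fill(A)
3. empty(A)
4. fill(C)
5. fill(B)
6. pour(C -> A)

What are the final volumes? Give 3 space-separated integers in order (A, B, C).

Step 1: empty(A) -> (A=0 B=0 C=0)
Step 2: fill(A) -> (A=7 B=0 C=0)
Step 3: empty(A) -> (A=0 B=0 C=0)
Step 4: fill(C) -> (A=0 B=0 C=12)
Step 5: fill(B) -> (A=0 B=11 C=12)
Step 6: pour(C -> A) -> (A=7 B=11 C=5)

Answer: 7 11 5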